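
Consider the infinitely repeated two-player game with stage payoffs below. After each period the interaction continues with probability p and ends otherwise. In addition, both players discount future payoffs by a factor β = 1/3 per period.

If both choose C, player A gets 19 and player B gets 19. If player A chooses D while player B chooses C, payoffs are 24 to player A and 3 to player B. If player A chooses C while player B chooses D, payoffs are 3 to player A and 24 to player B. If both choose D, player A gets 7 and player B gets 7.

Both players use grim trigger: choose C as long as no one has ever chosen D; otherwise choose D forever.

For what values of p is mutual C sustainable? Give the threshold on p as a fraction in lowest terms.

15/17

Expected continuation weight on next period's payoff is β·p = 1/3·p, which plays the role of the discount factor.
Cooperation requires 1/3·p ≥ (24−19)/(24−7) = 5/17, hence p ≥ 15/17.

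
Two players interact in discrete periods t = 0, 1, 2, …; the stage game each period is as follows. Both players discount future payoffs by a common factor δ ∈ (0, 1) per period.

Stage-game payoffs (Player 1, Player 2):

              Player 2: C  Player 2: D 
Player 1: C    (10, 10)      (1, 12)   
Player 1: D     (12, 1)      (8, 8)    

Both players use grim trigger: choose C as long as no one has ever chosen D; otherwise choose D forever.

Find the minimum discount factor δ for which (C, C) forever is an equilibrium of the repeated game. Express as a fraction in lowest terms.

1/2

Under grim trigger the critical discount factor is (T−C)/(T−P) with T = 12, C = 10, P = 8.
δ* = (12−10)/(12−8) = 2/4 = 1/2.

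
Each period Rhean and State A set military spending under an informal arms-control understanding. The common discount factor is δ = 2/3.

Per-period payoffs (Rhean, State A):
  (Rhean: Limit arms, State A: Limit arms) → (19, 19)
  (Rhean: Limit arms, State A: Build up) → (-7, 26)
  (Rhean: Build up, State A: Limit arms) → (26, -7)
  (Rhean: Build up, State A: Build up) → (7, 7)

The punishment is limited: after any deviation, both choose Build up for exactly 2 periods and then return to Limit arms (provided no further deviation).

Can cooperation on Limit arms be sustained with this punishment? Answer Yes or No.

Comparing payoff streams over the 3 periods until play realigns: cooperate → 19(1+δ+…+δ^2); deviate → 26 + 7(δ+…+δ^2).
Cooperation is sustained iff (19−7)(δ+…+δ^2) ≥ 26−19.
δ+…+δ^2 = 2/3·(1−(2/3)^2)/(1−2/3) = 1.1111, and (26−19)/(19−7) = 0.5833.
1.1111 ≥ 0.5833, so cooperation is sustainable.

Yes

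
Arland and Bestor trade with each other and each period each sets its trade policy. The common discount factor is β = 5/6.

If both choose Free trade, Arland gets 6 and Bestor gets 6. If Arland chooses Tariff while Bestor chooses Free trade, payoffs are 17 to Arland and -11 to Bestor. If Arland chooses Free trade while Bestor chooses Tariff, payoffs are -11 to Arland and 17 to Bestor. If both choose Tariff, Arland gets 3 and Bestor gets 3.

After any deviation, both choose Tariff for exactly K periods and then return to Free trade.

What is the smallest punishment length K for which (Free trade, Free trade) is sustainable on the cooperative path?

8

No profitable deviation requires (6−3)(β+…+β^K) ≥ 17−6, i.e. β+…+β^K ≥ 11/3 ≈ 3.6667.
With β = 5/6, the partial sums are K=1: 0.8333, K=2: 1.5278, …, K=6: 3.3255, K=7: 3.6046, K=8: 3.8372.
K = 8 is the first length at which the sum reaches 3.6667.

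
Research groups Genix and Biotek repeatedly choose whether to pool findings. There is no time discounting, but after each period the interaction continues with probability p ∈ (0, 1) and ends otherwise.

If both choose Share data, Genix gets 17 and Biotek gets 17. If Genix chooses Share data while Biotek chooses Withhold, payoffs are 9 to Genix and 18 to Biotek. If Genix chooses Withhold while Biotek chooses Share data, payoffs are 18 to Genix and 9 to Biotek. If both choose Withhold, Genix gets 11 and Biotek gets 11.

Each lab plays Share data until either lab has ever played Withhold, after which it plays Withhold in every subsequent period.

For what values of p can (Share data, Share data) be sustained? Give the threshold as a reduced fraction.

1/7

Expected cooperation value is 17 + p·17 + p²·17 + … = 17/(1−p); deviation gives 18 + p·11/(1−p).
17 ≥ 18(1−p) + 11p ⇒ 7p ≥ 1 ⇒ p ≥ 1/7.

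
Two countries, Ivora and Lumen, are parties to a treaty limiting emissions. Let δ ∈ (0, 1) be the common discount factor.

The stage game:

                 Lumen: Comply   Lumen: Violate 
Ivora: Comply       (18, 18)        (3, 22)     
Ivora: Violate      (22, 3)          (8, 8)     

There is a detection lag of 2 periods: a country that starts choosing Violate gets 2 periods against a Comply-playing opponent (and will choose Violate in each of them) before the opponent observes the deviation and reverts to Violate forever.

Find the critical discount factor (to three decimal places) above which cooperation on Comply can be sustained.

The best deviation is to choose Violate for all 2 undetected periods, earning 22 each, then 8 forever once detected.
Deviation value: 22(1−δ^2)/(1−δ) + 8δ^2/(1−δ); cooperation value: 18/(1−δ).
IC: 18 ≥ 22(1−δ^2) + 8δ^2 = 22 − 14δ^2.
So δ^2 ≥ 4/14 = 2/7, giving δ ≥ (2/7)^(1/2) ≈ 0.535.

0.535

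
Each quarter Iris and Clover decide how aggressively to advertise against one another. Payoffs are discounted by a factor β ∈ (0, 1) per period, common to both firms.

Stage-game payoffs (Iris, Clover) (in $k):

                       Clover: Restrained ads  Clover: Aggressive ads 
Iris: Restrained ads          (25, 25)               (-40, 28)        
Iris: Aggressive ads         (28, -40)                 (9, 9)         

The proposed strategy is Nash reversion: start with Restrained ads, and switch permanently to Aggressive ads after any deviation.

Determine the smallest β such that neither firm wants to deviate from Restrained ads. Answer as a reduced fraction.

Under grim trigger the critical discount factor is (T−C)/(T−P) with T = 28, C = 25, P = 9.
β* = (28−25)/(28−9) = 3/19.

3/19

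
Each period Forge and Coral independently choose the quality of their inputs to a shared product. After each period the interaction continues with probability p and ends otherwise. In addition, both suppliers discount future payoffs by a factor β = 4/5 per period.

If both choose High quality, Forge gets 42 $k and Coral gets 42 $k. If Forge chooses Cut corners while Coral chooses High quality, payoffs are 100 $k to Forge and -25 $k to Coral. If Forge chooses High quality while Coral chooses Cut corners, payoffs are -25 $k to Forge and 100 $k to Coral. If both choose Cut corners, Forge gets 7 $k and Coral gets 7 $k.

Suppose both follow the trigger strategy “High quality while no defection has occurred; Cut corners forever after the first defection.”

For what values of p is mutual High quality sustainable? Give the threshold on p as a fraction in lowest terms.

With continuation probability p and discount β, the effective per-period discount factor is βp.
Grim-trigger IC: βp ≥ (100−42)/(100−7) = 58/93.
So p ≥ (58/93)/(4/5) = 145/186.

145/186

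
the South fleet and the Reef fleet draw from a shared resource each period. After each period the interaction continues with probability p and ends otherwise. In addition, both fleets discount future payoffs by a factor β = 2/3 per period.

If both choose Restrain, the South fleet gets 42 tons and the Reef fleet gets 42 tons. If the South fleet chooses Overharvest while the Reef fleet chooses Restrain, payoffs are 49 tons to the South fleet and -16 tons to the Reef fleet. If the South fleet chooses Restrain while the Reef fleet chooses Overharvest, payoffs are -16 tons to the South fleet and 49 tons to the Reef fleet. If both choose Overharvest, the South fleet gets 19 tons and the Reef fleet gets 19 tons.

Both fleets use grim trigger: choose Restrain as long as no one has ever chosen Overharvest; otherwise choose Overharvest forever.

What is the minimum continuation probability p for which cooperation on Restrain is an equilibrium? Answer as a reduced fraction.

7/20

With continuation probability p and discount β, the effective per-period discount factor is βp.
Grim-trigger IC: βp ≥ (49−42)/(49−19) = 7/30.
So p ≥ (7/30)/(2/3) = 7/20.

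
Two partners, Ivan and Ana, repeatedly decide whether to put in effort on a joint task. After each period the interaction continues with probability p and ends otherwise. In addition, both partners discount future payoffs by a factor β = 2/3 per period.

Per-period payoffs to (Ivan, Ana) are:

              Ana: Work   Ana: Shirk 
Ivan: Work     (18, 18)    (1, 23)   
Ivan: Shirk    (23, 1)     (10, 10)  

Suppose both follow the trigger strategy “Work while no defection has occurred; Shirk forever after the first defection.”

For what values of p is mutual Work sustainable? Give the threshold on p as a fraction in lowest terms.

15/26

With continuation probability p and discount β, the effective per-period discount factor is βp.
Grim-trigger IC: βp ≥ (23−18)/(23−10) = 5/13.
So p ≥ (5/13)/(2/3) = 15/26.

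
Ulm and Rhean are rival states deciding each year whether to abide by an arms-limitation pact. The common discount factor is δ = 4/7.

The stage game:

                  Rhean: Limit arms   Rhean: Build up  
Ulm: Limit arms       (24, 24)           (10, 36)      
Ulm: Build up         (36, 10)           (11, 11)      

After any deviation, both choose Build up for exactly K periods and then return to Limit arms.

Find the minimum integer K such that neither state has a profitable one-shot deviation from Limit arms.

Need Σ_{k=1}^{K} δ^k ≥ (36−24)/(24−11) = 0.9231 at δ = 4/7.
At K = 2 the sum is 0.8980 < 0.9231; at K = 3 it is 1.0845 ≥ 0.9231.
So the minimum punishment length is K = 3.

3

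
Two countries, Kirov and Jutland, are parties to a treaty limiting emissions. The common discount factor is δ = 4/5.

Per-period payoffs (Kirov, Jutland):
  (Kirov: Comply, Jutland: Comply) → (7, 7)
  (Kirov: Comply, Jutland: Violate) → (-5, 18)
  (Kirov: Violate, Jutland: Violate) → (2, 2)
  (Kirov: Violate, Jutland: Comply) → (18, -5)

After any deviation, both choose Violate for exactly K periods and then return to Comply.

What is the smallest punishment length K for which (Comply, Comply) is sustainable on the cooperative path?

4

IC: δ(1−δ^K)/(1−δ) ≥ (18−7)/(7−2) = 11/5.
With δ = 4/5: need 1 − δ^K ≥ 11/5·(1−4/5)/(4/5), i.e. δ^K ≤ 0.4500.
Since (4/5)^3 = 0.5120 and (4/5)^4 = 0.4096, the smallest such K is 4.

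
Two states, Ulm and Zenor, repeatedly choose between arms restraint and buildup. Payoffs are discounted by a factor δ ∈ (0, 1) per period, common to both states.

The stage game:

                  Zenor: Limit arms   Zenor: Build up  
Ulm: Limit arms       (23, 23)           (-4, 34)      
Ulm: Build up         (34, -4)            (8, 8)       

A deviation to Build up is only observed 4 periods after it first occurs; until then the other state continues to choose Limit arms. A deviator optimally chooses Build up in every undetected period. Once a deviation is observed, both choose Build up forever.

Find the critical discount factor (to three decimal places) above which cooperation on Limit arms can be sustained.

0.807

Deviating for the 4 undetected periods gains 34−23 = 11 per period over cooperation, then loses 23−8 = 15 per period forever once punishment starts.
Gain: 11(1 + δ + … + δ^3); loss: 15·δ^4/(1−δ).
No profitable deviation ⇔ 11(1−δ^4) ≤ 15·δ^4, i.e. δ^4 ≥ 11/(11+15) = 11/26.
Hence δ ≥ (11/26)^(1/4) ≈ 0.807.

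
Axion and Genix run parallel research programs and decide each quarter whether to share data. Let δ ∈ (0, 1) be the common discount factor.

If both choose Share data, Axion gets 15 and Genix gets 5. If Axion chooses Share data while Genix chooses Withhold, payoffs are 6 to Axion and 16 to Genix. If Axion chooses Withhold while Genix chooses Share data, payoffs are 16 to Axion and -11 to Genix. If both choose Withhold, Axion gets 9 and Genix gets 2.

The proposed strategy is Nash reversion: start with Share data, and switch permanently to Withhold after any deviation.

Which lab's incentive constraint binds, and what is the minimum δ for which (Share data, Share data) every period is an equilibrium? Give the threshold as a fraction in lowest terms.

Axion: cooperation gives 15 each period; deviation gives 16 once then 9 forever.
  15/(1−δ) ≥ 16 + 9δ/(1−δ) ⇒ δ ≥ 1/7.
Genix: cooperation gives 5 each period; deviation gives 16 once then 2 forever.
  δ ≥ 11/14.
Both must hold, so the binding constraint is Genix's: δ ≥ 11/14.

Genix; δ ≥ 11/14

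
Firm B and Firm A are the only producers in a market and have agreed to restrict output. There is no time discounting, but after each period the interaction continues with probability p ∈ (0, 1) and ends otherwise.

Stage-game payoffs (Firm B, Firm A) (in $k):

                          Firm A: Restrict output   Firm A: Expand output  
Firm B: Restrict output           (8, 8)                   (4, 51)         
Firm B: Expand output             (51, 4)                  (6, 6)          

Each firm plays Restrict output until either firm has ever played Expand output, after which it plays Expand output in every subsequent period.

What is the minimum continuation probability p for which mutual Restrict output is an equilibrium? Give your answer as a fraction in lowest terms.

43/45

Expected cooperation value is 8 + p·8 + p²·8 + … = 8/(1−p); deviation gives 51 + p·6/(1−p).
8 ≥ 51(1−p) + 6p ⇒ 45p ≥ 43 ⇒ p ≥ 43/45.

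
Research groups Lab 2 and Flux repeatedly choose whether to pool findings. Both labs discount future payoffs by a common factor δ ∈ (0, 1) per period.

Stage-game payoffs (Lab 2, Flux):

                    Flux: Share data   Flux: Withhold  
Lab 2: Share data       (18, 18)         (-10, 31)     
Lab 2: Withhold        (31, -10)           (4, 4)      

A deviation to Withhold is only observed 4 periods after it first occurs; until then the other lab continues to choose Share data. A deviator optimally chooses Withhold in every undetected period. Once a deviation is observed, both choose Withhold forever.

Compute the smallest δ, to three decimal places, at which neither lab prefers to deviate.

The best deviation is to choose Withhold for all 4 undetected periods, earning 31 each, then 4 forever once detected.
Deviation value: 31(1−δ^4)/(1−δ) + 4δ^4/(1−δ); cooperation value: 18/(1−δ).
IC: 18 ≥ 31(1−δ^4) + 4δ^4 = 31 − 27δ^4.
So δ^4 ≥ 13/27, giving δ ≥ (13/27)^(1/4) ≈ 0.833.

0.833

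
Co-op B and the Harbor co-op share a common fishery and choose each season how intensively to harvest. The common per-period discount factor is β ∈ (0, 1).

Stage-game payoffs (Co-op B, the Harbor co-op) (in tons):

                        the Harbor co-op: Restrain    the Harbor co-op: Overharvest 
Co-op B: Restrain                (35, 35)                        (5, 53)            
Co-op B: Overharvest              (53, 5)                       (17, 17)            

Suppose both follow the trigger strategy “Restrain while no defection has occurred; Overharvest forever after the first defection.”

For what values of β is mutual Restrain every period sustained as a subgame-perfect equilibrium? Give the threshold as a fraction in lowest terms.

1/2

35/(1−β) ≥ 53 + 17β/(1−β)
35 ≥ 53 − 36β
β ≥ 18/36 = 1/2.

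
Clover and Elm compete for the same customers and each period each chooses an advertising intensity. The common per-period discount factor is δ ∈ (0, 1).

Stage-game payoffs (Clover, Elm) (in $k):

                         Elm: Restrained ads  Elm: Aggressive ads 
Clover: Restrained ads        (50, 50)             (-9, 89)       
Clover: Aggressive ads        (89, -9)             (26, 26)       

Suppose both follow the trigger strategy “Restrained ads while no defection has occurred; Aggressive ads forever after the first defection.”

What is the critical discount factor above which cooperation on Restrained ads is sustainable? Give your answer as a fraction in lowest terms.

Cooperation forever yields 50 each period: 50/(1−δ).
Deviating yields 89 once, then 26 forever: 89 + 26δ/(1−δ).
No profitable deviation requires 50/(1−δ) ≥ 89 + 26δ/(1−δ).
Multiplying by (1−δ): 50 ≥ 89(1−δ) + 26δ = 89 − 63δ.
So 63δ ≥ 39, i.e. δ ≥ 39/63 = 13/21.

13/21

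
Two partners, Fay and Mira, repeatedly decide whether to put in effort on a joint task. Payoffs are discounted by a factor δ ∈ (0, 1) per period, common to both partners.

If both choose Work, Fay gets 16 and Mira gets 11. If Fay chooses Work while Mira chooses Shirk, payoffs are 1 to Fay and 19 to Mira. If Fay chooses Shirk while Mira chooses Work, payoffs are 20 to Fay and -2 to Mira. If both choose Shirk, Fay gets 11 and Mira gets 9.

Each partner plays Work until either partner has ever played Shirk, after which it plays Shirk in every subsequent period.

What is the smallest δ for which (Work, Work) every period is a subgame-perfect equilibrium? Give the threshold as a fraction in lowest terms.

4/5

Fay's threshold: (20−16)/(20−11) = 4/9.
Mira's threshold: (19−11)/(19−9) = 4/5.
4/9 < 4/5, so Mira binds and δ* = 4/5.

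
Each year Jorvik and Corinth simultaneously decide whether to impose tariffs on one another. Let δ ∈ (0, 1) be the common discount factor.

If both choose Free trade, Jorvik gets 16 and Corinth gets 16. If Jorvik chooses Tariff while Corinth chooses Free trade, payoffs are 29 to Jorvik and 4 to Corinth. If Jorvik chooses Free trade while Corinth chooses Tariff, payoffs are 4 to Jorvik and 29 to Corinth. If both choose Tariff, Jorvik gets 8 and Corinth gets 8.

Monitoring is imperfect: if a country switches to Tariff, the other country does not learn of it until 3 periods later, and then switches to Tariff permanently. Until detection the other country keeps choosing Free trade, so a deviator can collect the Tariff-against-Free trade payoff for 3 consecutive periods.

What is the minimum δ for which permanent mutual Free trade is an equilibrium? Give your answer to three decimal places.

A deviator earns 29 for 3 periods, then 8 forever; cooperating earns 16 forever. Multiplying the IC by (1−δ):
16 ≥ 29(1−δ^3) + 8δ^3, so 21·δ^3 ≥ 13 and δ^3 ≥ 13/21.
δ ≥ (13/21)^(1/3) ≈ 0.852.

0.852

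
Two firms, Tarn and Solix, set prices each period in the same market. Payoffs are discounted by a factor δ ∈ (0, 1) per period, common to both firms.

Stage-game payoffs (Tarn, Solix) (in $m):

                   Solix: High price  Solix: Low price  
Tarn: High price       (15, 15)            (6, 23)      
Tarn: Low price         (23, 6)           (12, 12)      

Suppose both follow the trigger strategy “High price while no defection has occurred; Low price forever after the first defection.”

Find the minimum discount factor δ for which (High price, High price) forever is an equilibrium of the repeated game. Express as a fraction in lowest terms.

8/11

Cooperation forever yields 15 each period: 15/(1−δ).
Deviating yields 23 once, then 12 forever: 23 + 12δ/(1−δ).
No profitable deviation requires 15/(1−δ) ≥ 23 + 12δ/(1−δ).
Multiplying by (1−δ): 15 ≥ 23(1−δ) + 12δ = 23 − 11δ.
So 11δ ≥ 8, i.e. δ ≥ 8/11.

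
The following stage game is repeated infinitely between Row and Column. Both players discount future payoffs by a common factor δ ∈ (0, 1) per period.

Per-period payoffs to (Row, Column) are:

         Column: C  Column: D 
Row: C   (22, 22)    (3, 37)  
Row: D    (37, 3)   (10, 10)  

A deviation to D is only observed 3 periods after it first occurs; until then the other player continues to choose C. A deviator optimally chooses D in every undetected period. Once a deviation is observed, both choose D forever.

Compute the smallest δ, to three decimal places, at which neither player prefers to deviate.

A deviator earns 37 for 3 periods, then 10 forever; cooperating earns 22 forever. Multiplying the IC by (1−δ):
22 ≥ 37(1−δ^3) + 10δ^3, so 27·δ^3 ≥ 15 and δ^3 ≥ 5/9.
δ ≥ (5/9)^(1/3) ≈ 0.822.

0.822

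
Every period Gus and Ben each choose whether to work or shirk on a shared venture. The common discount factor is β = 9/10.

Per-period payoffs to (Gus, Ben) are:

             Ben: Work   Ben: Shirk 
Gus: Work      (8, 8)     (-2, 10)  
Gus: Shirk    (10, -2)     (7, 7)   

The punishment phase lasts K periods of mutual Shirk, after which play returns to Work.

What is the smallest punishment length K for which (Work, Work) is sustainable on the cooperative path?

3

No profitable deviation requires (8−7)(β+…+β^K) ≥ 10−8, i.e. β+…+β^K ≥ 2 ≈ 2.0000.
With β = 9/10, the partial sums are K=1: 0.9000, K=2: 1.7100, K=3: 2.4390.
K = 3 is the first length at which the sum reaches 2.0000.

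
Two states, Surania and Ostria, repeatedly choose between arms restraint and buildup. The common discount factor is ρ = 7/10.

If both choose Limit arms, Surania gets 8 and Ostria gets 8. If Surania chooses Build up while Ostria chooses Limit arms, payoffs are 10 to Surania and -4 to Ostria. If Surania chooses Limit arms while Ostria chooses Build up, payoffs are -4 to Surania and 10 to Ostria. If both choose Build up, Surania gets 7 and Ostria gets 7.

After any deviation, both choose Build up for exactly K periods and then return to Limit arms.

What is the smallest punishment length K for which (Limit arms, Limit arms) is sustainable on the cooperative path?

6

IC: ρ(1−ρ^K)/(1−ρ) ≥ (10−8)/(8−7) = 2.
With ρ = 7/10: need 1 − ρ^K ≥ 2·(1−7/10)/(7/10), i.e. ρ^K ≤ 0.1429.
Since (7/10)^5 = 0.1681 and (7/10)^6 = 0.1176, the smallest such K is 6.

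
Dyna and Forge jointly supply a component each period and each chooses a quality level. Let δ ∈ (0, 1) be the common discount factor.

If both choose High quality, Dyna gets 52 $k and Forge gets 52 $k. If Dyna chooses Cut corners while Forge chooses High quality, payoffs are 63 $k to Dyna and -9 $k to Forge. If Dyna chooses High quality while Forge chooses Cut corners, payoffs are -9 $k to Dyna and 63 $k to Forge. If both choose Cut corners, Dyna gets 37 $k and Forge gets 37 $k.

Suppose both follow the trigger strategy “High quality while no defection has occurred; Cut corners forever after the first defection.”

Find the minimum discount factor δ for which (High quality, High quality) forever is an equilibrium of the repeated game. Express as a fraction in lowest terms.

One-period gain from deviating is 63 − 52 = 11. The loss is 52 − 37 = 15 in every subsequent period, with present value 15·δ/(1−δ).
Deviation is unprofitable when 15·δ/(1−δ) ≥ 11, i.e. δ/(1−δ) ≥ 11/15.
Equivalently δ ≥ 11/(11+15) = 11/26.

11/26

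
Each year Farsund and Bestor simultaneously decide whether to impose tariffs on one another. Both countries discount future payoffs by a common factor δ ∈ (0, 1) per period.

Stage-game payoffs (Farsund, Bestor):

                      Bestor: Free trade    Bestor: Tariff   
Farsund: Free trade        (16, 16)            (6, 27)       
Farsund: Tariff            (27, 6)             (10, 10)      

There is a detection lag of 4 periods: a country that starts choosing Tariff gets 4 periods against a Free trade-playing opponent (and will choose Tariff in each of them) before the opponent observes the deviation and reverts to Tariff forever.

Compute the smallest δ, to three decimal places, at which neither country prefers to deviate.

The best deviation is to choose Tariff for all 4 undetected periods, earning 27 each, then 10 forever once detected.
Deviation value: 27(1−δ^4)/(1−δ) + 10δ^4/(1−δ); cooperation value: 16/(1−δ).
IC: 16 ≥ 27(1−δ^4) + 10δ^4 = 27 − 17δ^4.
So δ^4 ≥ 11/17, giving δ ≥ (11/17)^(1/4) ≈ 0.897.

0.897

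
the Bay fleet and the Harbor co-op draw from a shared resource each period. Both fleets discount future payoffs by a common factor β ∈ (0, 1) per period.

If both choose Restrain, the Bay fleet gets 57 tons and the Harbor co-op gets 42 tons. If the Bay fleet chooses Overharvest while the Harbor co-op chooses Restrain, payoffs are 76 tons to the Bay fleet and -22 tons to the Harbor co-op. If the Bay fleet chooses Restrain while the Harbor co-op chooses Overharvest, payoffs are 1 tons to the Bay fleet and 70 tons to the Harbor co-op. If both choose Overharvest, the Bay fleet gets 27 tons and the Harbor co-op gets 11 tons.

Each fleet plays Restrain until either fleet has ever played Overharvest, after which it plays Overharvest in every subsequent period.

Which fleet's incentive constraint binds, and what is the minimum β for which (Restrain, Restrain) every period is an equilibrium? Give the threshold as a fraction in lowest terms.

For the Bay fleet: deviation gain 76−57 = 19, per-period punishment loss 57−27 = 30. IC gives β ≥ 19/49.
For the Harbor co-op: gain 28, loss 31 per period, so β ≥ 28/59.
The tighter constraint is the Harbor co-op's, so cooperation needs β ≥ 28/59.

the Harbor co-op; β ≥ 28/59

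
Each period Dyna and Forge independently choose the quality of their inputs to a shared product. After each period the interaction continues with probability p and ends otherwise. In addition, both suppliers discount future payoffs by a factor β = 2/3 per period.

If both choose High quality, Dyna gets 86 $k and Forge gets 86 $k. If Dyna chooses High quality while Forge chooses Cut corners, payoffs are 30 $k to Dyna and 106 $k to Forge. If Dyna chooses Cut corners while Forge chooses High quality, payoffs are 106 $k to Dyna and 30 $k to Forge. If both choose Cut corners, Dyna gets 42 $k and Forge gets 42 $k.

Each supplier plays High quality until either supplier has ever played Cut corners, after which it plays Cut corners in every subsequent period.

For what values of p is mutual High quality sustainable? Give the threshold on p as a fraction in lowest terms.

Expected continuation weight on next period's payoff is β·p = 2/3·p, which plays the role of the discount factor.
Cooperation requires 2/3·p ≥ (106−86)/(106−42) = 5/16, hence p ≥ 15/32.

15/32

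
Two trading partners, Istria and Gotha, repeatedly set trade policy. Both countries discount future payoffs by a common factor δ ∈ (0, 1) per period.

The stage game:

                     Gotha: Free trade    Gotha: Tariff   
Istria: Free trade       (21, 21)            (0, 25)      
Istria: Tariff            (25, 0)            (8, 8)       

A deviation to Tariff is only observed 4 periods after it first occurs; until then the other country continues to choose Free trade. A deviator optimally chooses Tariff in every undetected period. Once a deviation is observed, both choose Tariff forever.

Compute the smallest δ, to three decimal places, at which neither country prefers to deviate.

0.696

A deviator earns 25 for 4 periods, then 8 forever; cooperating earns 21 forever. Multiplying the IC by (1−δ):
21 ≥ 25(1−δ^4) + 8δ^4, so 17·δ^4 ≥ 4 and δ^4 ≥ 4/17.
δ ≥ (4/17)^(1/4) ≈ 0.696.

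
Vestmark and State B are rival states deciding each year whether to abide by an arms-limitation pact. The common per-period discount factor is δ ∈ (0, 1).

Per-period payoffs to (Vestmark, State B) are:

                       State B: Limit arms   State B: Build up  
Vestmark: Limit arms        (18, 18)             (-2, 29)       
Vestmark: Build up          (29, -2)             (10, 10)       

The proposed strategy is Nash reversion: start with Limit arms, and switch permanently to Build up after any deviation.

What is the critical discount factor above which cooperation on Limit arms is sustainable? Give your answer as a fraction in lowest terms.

11/19

Cooperation forever yields 18 each period: 18/(1−δ).
Deviating yields 29 once, then 10 forever: 29 + 10δ/(1−δ).
No profitable deviation requires 18/(1−δ) ≥ 29 + 10δ/(1−δ).
Multiplying by (1−δ): 18 ≥ 29(1−δ) + 10δ = 29 − 19δ.
So 19δ ≥ 11, i.e. δ ≥ 11/19.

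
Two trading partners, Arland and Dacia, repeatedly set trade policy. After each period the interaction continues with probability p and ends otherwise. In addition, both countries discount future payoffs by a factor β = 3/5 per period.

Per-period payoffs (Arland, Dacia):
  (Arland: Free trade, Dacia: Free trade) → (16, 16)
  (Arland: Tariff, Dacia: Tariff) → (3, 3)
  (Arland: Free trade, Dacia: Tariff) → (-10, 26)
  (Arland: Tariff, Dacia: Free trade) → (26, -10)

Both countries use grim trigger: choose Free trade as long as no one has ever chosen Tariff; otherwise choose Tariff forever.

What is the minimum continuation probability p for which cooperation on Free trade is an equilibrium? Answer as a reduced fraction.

50/69

With continuation probability p and discount β, the effective per-period discount factor is βp.
Grim-trigger IC: βp ≥ (26−16)/(26−3) = 10/23.
So p ≥ (10/23)/(3/5) = 50/69.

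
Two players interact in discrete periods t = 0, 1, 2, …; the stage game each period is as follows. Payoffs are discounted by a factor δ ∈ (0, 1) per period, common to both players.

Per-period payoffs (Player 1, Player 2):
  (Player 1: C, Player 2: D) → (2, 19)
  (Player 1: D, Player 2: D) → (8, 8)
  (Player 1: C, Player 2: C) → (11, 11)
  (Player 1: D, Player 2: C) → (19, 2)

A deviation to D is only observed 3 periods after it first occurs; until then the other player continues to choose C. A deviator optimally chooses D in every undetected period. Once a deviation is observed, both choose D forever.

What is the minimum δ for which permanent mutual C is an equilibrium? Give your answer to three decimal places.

0.899

A deviator earns 19 for 3 periods, then 8 forever; cooperating earns 11 forever. Multiplying the IC by (1−δ):
11 ≥ 19(1−δ^3) + 8δ^3, so 11·δ^3 ≥ 8 and δ^3 ≥ 8/11.
δ ≥ (8/11)^(1/3) ≈ 0.899.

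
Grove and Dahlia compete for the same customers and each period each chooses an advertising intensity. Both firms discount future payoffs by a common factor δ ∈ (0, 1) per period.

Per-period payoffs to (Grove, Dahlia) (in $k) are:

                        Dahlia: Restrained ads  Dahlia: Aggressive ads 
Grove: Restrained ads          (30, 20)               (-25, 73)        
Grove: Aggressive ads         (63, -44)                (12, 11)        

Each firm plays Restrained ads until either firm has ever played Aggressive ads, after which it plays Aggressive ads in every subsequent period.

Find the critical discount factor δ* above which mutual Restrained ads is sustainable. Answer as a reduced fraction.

For Grove: deviation gain 63−30 = 33, per-period punishment loss 30−12 = 18. IC gives δ ≥ 33/51 = 11/17.
For Dahlia: gain 53, loss 9 per period, so δ ≥ 53/62.
The tighter constraint is Dahlia's, so cooperation needs δ ≥ 53/62.

53/62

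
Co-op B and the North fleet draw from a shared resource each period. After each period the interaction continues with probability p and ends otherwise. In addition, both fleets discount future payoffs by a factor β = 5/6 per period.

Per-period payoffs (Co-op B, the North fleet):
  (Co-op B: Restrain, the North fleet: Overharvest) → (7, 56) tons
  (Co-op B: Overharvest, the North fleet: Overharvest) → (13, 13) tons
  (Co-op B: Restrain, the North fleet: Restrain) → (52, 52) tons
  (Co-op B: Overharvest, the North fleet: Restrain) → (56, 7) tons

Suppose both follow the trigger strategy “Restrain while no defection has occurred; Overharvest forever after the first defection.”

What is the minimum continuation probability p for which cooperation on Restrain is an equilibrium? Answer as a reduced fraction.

24/215

With continuation probability p and discount β, the effective per-period discount factor is βp.
Grim-trigger IC: βp ≥ (56−52)/(56−13) = 4/43.
So p ≥ (4/43)/(5/6) = 24/215.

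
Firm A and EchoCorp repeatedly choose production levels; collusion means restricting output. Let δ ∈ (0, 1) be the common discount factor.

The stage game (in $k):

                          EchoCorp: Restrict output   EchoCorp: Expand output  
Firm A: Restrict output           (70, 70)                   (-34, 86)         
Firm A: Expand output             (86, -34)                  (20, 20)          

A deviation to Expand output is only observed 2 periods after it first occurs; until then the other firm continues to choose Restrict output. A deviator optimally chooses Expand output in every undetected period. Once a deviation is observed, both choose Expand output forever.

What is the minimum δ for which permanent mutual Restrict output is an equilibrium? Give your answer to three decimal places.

0.492

The best deviation is to choose Expand output for all 2 undetected periods, earning 86 each, then 20 forever once detected.
Deviation value: 86(1−δ^2)/(1−δ) + 20δ^2/(1−δ); cooperation value: 70/(1−δ).
IC: 70 ≥ 86(1−δ^2) + 20δ^2 = 86 − 66δ^2.
So δ^2 ≥ 16/66 = 8/33, giving δ ≥ (8/33)^(1/2) ≈ 0.492.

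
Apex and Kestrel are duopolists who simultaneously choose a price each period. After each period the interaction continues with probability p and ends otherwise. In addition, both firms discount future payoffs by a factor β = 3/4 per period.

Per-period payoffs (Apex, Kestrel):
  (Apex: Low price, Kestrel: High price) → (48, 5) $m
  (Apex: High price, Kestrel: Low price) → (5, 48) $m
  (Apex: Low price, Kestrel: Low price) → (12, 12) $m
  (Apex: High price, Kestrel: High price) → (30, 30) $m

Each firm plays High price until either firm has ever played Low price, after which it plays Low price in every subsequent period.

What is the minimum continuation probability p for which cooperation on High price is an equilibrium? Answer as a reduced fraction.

With continuation probability p and discount β, the effective per-period discount factor is βp.
Grim-trigger IC: βp ≥ (48−30)/(48−12) = 1/2.
So p ≥ (1/2)/(3/4) = 2/3.

2/3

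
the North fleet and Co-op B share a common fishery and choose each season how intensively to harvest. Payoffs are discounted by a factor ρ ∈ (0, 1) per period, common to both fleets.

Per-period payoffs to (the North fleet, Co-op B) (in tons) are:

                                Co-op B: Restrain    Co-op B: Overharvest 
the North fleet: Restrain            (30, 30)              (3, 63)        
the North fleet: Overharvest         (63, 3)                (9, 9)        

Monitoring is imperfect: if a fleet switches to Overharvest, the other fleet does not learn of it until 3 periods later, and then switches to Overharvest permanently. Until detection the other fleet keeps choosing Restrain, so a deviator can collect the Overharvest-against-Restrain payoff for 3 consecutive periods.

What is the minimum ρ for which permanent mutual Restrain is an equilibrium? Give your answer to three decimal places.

0.849

A deviator earns 63 for 3 periods, then 9 forever; cooperating earns 30 forever. Multiplying the IC by (1−ρ):
30 ≥ 63(1−ρ^3) + 9ρ^3, so 54·ρ^3 ≥ 33 and ρ^3 ≥ 11/18.
ρ ≥ (11/18)^(1/3) ≈ 0.849.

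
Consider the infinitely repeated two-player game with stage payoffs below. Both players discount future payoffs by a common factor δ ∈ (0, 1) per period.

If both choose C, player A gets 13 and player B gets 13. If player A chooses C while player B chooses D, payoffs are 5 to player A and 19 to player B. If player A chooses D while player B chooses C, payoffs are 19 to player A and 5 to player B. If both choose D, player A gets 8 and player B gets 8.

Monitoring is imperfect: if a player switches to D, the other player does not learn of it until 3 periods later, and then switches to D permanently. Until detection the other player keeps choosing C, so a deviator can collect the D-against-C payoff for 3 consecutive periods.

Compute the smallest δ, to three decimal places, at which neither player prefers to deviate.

0.817

A deviator earns 19 for 3 periods, then 8 forever; cooperating earns 13 forever. Multiplying the IC by (1−δ):
13 ≥ 19(1−δ^3) + 8δ^3, so 11·δ^3 ≥ 6 and δ^3 ≥ 6/11.
δ ≥ (6/11)^(1/3) ≈ 0.817.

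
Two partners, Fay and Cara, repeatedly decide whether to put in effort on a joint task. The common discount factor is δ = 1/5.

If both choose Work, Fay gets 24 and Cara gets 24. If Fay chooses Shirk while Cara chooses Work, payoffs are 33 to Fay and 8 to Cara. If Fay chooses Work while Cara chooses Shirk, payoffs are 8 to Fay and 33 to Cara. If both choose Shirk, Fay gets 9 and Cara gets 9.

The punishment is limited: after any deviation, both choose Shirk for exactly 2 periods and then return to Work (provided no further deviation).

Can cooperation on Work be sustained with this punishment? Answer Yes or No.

No

A one-shot deviation gives 33 now, then 9 for 2 periods, then back to 24.
Gain from deviating: (33−24) today; loss: (24−9) in each of the next 2 periods.
No-deviation condition: (24−9)(δ+…+δ^2) ≥ 33−24, i.e. δ+…+δ^2 ≥ 3/5.
At δ = 1/5: δ+…+δ^2 = 0.2400 < 0.6000.
So cooperation is not sustainable.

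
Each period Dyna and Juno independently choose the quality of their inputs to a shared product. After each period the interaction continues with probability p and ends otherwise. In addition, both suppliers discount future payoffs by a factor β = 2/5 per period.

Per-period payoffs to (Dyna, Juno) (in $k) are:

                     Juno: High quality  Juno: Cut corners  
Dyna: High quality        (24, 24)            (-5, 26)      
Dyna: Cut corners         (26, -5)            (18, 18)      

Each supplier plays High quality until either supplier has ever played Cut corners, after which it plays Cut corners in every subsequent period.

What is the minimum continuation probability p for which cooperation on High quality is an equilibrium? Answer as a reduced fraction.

With continuation probability p and discount β, the effective per-period discount factor is βp.
Grim-trigger IC: βp ≥ (26−24)/(26−18) = 1/4.
So p ≥ (1/4)/(2/5) = 5/8.

5/8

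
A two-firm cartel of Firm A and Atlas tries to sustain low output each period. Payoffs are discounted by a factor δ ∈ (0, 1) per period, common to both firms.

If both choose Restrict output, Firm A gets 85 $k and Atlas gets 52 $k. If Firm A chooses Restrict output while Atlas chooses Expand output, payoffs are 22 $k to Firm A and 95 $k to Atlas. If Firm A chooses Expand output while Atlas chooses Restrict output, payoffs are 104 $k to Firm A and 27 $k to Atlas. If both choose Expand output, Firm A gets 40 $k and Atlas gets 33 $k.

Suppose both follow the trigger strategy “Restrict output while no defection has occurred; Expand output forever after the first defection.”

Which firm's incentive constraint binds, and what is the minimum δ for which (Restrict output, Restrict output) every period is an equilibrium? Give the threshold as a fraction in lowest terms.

Atlas; δ ≥ 43/62

For Firm A: deviation gain 104−85 = 19, per-period punishment loss 85−40 = 45. IC gives δ ≥ 19/64.
For Atlas: gain 43, loss 19 per period, so δ ≥ 43/62.
The tighter constraint is Atlas's, so cooperation needs δ ≥ 43/62.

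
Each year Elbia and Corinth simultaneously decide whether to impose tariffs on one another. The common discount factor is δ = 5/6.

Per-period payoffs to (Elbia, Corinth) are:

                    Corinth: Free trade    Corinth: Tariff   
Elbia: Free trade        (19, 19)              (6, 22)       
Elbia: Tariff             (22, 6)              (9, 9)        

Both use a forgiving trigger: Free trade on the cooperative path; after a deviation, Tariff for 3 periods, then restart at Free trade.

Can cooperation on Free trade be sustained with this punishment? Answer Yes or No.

Yes

IC: δ+…+δ^3 ≥ (22−19)/(19−9) = 3/10.
At δ = 5/6: partial sum = 2.1065 ≥ 0.3000. Cooperation sustainable.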